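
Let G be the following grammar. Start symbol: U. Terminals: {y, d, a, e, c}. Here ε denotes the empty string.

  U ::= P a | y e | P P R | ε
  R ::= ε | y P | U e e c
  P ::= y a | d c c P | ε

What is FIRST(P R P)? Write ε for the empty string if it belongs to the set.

{ε, a, d, e, y}

FIRST(P): from P::=y a we get {y}; from P::=d c c P we get {d}; from P::=ε we get {ε}. So FIRST(P) = {ε, d, y}.
FIRST(U): from U::=P a we get {a, d, y}; from U::=y e we get {y}; from U::=P P R we get {ε, a, d, e, y}; from U::=ε we get {ε}. So FIRST(U) = {ε, a, d, e, y}.
FIRST(R): from R::=ε we get {ε}; from R::=y P we get {y}; from R::=U e e c we get {a, d, e, y}. So FIRST(R) = {ε, a, d, e, y}.
FIRST(P R P): take FIRST of each symbol in turn, carrying on past any symbol whose FIRST contains ε; result {ε, a, d, e, y}.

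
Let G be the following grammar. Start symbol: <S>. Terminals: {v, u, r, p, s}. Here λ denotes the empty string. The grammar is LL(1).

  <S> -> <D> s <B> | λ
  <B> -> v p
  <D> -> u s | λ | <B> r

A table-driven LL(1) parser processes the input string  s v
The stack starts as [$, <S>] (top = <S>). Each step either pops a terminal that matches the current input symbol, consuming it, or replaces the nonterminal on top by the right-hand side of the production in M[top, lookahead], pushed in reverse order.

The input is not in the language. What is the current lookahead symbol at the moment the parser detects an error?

$

     Stack        Input  Action
  1  $ <S>        s v $  expand <S> -> <D> s <B>
  2  $ <B> s <D>  s v $  expand <D> -> λ
  3  $ <B> s      s v $  match s
  4  $ <B>        v $    expand <B> -> v p
  5  $ p v        v $    match v
  6  $ p          $      error: top is terminal p but lookahead is $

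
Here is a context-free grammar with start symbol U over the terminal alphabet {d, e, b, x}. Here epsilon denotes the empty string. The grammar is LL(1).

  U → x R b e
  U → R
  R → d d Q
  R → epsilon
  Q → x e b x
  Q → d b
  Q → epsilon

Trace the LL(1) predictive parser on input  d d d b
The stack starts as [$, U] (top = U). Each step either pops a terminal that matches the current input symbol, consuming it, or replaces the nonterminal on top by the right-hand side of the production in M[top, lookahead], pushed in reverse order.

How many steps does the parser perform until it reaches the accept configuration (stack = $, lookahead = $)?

7

     Stack    Input      Action
  1  $ U      d d d b $  expand U → R
  2  $ R      d d d b $  expand R → d d Q
  3  $ Q d d  d d d b $  match d
  4  $ Q d    d d b $    match d
  5  $ Q      d b $      expand Q → d b
  6  $ b d    d b $      match d
  7  $ b      b $        match b
Accept reached after 7 steps.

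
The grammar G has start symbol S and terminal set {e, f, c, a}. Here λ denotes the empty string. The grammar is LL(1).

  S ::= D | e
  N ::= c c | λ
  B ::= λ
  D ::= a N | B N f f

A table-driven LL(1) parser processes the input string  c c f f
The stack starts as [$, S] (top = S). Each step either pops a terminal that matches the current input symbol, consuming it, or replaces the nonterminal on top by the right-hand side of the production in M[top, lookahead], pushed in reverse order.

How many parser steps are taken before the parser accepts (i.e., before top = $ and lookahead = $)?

8

step 1: stack=$ S  input=c c f f $  — expand S ::= D
step 2: stack=$ D  input=c c f f $  — expand D ::= B N f f
step 3: stack=$ f f N B  input=c c f f $  — expand B ::= λ
step 4: stack=$ f f N  input=c c f f $  — expand N ::= c c
step 5: stack=$ f f c c  input=c c f f $  — match c
step 6: stack=$ f f c  input=c f f $  — match c
step 7: stack=$ f f  input=f f $  — match f
step 8: stack=$ f  input=f $  — match f
Accept reached after 8 steps.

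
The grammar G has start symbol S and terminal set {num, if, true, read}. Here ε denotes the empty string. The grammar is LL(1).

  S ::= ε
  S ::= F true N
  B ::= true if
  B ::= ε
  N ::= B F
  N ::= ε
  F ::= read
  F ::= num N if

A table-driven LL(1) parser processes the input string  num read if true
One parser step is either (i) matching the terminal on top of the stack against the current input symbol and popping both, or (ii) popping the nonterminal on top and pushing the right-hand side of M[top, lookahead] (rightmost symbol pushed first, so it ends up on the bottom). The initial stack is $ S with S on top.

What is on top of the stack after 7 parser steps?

     Stack              Input               Action
  1  $ S                num read if true $  expand S ::= F true N
  2  $ N true F         num read if true $  expand F ::= num N if
  3  $ N true if N num  num read if true $  match num
  4  $ N true if N      read if true $      expand N ::= B F
  5  $ N true if F B    read if true $      expand B ::= ε
  6  $ N true if F      read if true $      expand F ::= read
  7  $ N true if read   read if true $      match read
Stack after step 7: $ N true if (top = if).

if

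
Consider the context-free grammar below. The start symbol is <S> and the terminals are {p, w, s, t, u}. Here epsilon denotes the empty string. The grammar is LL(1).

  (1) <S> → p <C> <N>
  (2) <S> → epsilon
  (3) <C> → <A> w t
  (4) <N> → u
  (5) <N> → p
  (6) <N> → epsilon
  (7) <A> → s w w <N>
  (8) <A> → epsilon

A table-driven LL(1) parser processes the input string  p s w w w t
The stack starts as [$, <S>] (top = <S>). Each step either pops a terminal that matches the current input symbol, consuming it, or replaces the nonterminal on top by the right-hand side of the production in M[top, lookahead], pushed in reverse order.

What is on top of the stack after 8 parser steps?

step 1: stack=$ <S>  input=p s w w w t $  — expand <S> → p <C> <N>
step 2: stack=$ <N> <C> p  input=p s w w w t $  — match p
step 3: stack=$ <N> <C>  input=s w w w t $  — expand <C> → <A> w t
step 4: stack=$ <N> t w <A>  input=s w w w t $  — expand <A> → s w w <N>
step 5: stack=$ <N> t w <N> w w s  input=s w w w t $  — match s
step 6: stack=$ <N> t w <N> w w  input=w w w t $  — match w
step 7: stack=$ <N> t w <N> w  input=w w t $  — match w
step 8: stack=$ <N> t w <N>  input=w t $  — expand <N> → epsilon
Stack after step 8: $ <N> t w (top = w).

w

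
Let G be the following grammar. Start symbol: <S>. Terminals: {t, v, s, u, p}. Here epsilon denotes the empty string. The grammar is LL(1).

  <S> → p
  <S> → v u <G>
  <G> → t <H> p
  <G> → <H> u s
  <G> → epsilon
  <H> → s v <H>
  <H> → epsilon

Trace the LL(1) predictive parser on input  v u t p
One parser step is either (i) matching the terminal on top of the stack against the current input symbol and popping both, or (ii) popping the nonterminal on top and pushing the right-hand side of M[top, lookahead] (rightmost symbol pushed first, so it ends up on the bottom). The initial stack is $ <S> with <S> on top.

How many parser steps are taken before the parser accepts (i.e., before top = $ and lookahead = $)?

7

     Stack      Input      Action
  1  $ <S>      v u t p $  expand <S> → v u <G>
  2  $ <G> u v  v u t p $  match v
  3  $ <G> u    u t p $    match u
  4  $ <G>      t p $      expand <G> → t <H> p
  5  $ p <H> t  t p $      match t
  6  $ p <H>    p $        expand <H> → epsilon
  7  $ p        p $        match p
Accept reached after 7 steps.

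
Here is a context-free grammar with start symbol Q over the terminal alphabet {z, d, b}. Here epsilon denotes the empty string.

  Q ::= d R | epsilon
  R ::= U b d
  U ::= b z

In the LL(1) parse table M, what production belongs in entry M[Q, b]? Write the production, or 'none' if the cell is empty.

none

FIRST(Q) = {epsilon, d}
FIRST(U) = {b}
FIRST(R) = {b}  (via U b d)
FOLLOW(Q) includes $ since Q is the start symbol.
FOLLOW(Q): Q appears on no right-hand side. Thus FOLLOW(Q) = {$}.
For Q ::= d R: FIRST(d R) = {d}, so it goes in M[Q, t] for t ∈ {d}.
For Q ::= epsilon: FIRST(epsilon) = {epsilon}, so it goes in M[Q, t] for t ∈ {}; since epsilon ∈ FIRST, also for every t ∈ FOLLOW(Q) = {$}.
None of these place a production in M[Q, b].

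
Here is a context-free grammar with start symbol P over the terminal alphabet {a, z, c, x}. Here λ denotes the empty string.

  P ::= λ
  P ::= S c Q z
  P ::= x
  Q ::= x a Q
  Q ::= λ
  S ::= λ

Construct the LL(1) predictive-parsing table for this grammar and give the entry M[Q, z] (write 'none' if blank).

Q ::= λ

FIRST(Q) = {λ, x}
FIRST(S) = {λ}
FIRST(P) = {λ, c, x}  (via S c Q z)
FOLLOW(P) includes $ since P is the start symbol.
FOLLOW(Q): in P::=S c Q z, Q is followed by z with FIRST {z}; in Q::=x a Q, the suffix after Q is empty (adds nothing new). Thus FOLLOW(Q) = {z}.
For Q ::= x a Q: FIRST(x a Q) = {x}, so it goes in M[Q, t] for t ∈ {x}.
For Q ::= λ: FIRST(λ) = {λ}, so it goes in M[Q, t] for t ∈ {}; since λ ∈ FIRST, also for every t ∈ FOLLOW(Q) = {z}.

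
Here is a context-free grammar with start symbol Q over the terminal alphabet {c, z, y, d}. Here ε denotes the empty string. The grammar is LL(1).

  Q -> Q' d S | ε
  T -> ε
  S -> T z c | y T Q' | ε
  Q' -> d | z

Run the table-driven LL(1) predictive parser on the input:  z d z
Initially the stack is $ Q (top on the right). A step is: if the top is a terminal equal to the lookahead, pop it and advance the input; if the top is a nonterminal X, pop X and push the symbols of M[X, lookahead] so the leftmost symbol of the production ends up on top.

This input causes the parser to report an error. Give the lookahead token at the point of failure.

$

     Stack     Input    Action
  1  $ Q       z d z $  expand Q -> Q' d S
  2  $ S d Q'  z d z $  expand Q' -> z
  3  $ S d z   z d z $  match z
  4  $ S d     d z $    match d
  5  $ S       z $      expand S -> T z c
  6  $ c z T   z $      expand T -> ε
  7  $ c z     z $      match z
  8  $ c       $        error: top is terminal c but lookahead is $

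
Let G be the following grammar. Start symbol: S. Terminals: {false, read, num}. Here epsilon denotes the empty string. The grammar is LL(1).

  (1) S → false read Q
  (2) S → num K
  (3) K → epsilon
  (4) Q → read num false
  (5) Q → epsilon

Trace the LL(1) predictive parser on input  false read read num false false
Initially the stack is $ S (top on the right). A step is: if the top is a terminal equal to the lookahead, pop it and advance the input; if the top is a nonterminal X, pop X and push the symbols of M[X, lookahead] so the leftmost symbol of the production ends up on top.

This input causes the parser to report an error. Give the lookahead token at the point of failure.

     Stack             Input                              Action
  1  $ S               false read read num false false $  expand S → false read Q
  2  $ Q read false    false read read num false false $  match false
  3  $ Q read          read read num false false $        match read
  4  $ Q               read num false false $             expand Q → read num false
  5  $ false num read  read num false false $             match read
  6  $ false num       num false false $                  match num
  7  $ false           false false $                      match false
  8  $                 false $                            error: stack empty but input remains

false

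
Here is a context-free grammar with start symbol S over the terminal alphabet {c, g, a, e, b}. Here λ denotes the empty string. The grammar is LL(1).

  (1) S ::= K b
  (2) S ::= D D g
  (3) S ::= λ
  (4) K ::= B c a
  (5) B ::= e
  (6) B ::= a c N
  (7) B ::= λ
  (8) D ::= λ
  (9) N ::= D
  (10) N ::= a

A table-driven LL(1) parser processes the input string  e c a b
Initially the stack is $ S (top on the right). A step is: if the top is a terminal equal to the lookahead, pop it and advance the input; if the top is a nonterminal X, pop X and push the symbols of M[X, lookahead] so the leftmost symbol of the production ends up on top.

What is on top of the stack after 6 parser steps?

b

step 1: stack=$ S  input=e c a b $  — expand S ::= K b
step 2: stack=$ b K  input=e c a b $  — expand K ::= B c a
step 3: stack=$ b a c B  input=e c a b $  — expand B ::= e
step 4: stack=$ b a c e  input=e c a b $  — match e
step 5: stack=$ b a c  input=c a b $  — match c
step 6: stack=$ b a  input=a b $  — match a
Stack after step 6: $ b (top = b).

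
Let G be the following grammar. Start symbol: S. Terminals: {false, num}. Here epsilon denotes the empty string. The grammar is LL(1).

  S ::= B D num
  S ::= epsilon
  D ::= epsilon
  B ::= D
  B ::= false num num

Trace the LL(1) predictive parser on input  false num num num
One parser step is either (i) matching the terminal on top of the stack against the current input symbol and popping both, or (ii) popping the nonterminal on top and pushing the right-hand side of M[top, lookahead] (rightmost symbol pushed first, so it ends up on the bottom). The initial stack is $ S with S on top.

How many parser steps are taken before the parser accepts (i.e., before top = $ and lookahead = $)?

7

step 1: stack=$ S  input=false num num num $  — expand S ::= B D num
step 2: stack=$ num D B  input=false num num num $  — expand B ::= false num num
step 3: stack=$ num D num num false  input=false num num num $  — match false
step 4: stack=$ num D num num  input=num num num $  — match num
step 5: stack=$ num D num  input=num num $  — match num
step 6: stack=$ num D  input=num $  — expand D ::= epsilon
step 7: stack=$ num  input=num $  — match num
Accept reached after 7 steps.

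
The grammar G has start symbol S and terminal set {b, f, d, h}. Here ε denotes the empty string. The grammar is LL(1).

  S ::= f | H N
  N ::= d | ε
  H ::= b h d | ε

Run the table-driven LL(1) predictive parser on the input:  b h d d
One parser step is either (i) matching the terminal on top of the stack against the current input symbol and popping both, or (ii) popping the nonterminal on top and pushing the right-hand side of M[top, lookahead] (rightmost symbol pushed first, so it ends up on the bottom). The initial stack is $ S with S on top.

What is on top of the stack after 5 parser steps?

     Stack      Input      Action
  1  $ S        b h d d $  expand S ::= H N
  2  $ N H      b h d d $  expand H ::= b h d
  3  $ N d h b  b h d d $  match b
  4  $ N d h    h d d $    match h
  5  $ N d      d d $      match d
Stack after step 5: $ N (top = N).

N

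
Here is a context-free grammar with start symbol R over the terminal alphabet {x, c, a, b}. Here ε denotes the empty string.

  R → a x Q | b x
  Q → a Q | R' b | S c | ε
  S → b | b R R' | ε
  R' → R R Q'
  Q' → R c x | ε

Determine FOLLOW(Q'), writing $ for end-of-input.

FIRST(R): from R→a x Q we get {a}; from R→b x we get {b}. So FIRST(R) = {a, b}.
FIRST(S): from S→b we get {b}; from S→b R R' we get {b}; from S→ε we get {ε}. So FIRST(S) = {ε, b}.
FIRST(R'): from R'→R R Q' we get {a, b}. So FIRST(R') = {a, b}.
FIRST(Q'): from Q'→R c x we get {a, b}; from Q'→ε we get {ε}. So FIRST(Q') = {ε, a, b}.
FIRST(Q): from Q→a Q we get {a}; from Q→R' b we get {a, b}; from Q→S c we get {b, c}; from Q→ε we get {ε}. So FIRST(Q) = {ε, a, b, c}.
FOLLOW(R) includes $ since R is the start symbol.
FOLLOW(S): in Q→S c, S is followed by c with FIRST {c}. Thus FOLLOW(S) = {c}.
FOLLOW(R'): in Q→R' b, R' is followed by b with FIRST {b}; in S→b R R', the suffix after R' is empty, so FOLLOW(R') ⊇ FOLLOW(S) = {c}. Thus FOLLOW(R') = {b, c}.
FOLLOW(R): in S→b R R', R is followed by R' with FIRST {a, b}; in R'→R R Q' (occurrence 1), R is followed by R Q' with FIRST {a, b}; in R'→R R Q' (occurrence 2), R is followed by Q' with FIRST {ε, a, b}; in R'→R R Q' (occurrence 2), the suffix after R is nullable, so FOLLOW(R) ⊇ FOLLOW(R') = {b, c}; in Q'→R c x, R is followed by c x with FIRST {c}. Thus FOLLOW(R) = {$, a, b, c}.
FOLLOW(Q): in R→a x Q, the suffix after Q is empty, so FOLLOW(Q) ⊇ FOLLOW(R) = {$, a, b, c}; in Q→a Q, the suffix after Q is empty (adds nothing new). Thus FOLLOW(Q) = {$, a, b, c}.
FOLLOW(Q'): in R'→R R Q', the suffix after Q' is empty, so FOLLOW(Q') ⊇ FOLLOW(R') = {b, c}. Thus FOLLOW(Q') = {b, c}.

{b, c}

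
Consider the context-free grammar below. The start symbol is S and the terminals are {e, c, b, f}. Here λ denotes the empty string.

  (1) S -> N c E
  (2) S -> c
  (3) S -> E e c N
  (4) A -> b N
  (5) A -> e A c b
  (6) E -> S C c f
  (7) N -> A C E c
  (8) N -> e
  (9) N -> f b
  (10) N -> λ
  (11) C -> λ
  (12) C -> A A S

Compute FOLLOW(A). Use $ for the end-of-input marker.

FIRST(A): from A->b N we get {b}; from A->e A c b we get {e}. So FIRST(A) = {b, e}.
FIRST(N): from N->A C E c we get {b, e}; from N->e we get {e}; from N->f b we get {f}; from N->λ we get {λ}. So FIRST(N) = {λ, b, e, f}.
FIRST(C): from C->λ we get {λ}; from C->A A S we get {b, e}. So FIRST(C) = {λ, b, e}.
FIRST(S): from S->N c E we get {b, c, e, f}; from S->c we get {c}; from S->E e c N we get {b, c, e, f}. So FIRST(S) = {b, c, e, f}.
FIRST(E): from E->S C c f we get {b, c, e, f}. So FIRST(E) = {b, c, e, f}.
FOLLOW(S) includes $ since S is the start symbol.
FOLLOW(A): in A->e A c b, A is followed by c b with FIRST {c}; in N->A C E c, A is followed by C E c with FIRST {b, c, e, f}; in C->A A S (occurrence 1), A is followed by A S with FIRST {b, e}; in C->A A S (occurrence 2), A is followed by S with FIRST {b, c, e, f}. Thus FOLLOW(A) = {b, c, e, f}.
FOLLOW(C): in E->S C c f, C is followed by c f with FIRST {c}; in N->A C E c, C is followed by E c with FIRST {b, c, e, f}. Thus FOLLOW(C) = {b, c, e, f}.
FOLLOW(S): in E->S C c f, S is followed by C c f with FIRST {b, c, e}; in C->A A S, the suffix after S is empty, so FOLLOW(S) ⊇ FOLLOW(C) = {b, c, e, f}. Thus FOLLOW(S) = {$, b, c, e, f}.
FOLLOW(E): in S->N c E, the suffix after E is empty, so FOLLOW(E) ⊇ FOLLOW(S) = {$, b, c, e, f}; in S->E e c N, E is followed by e c N with FIRST {e}; in N->A C E c, E is followed by c with FIRST {c}. Thus FOLLOW(E) = {$, b, c, e, f}.
FOLLOW(N): in S->N c E, N is followed by c E with FIRST {c}; in S->E e c N, the suffix after N is empty, so FOLLOW(N) ⊇ FOLLOW(S) = {$, b, c, e, f}; in A->b N, the suffix after N is empty, so FOLLOW(N) ⊇ FOLLOW(A) = {b, c, e, f}. Thus FOLLOW(N) = {$, b, c, e, f}.

{b, c, e, f}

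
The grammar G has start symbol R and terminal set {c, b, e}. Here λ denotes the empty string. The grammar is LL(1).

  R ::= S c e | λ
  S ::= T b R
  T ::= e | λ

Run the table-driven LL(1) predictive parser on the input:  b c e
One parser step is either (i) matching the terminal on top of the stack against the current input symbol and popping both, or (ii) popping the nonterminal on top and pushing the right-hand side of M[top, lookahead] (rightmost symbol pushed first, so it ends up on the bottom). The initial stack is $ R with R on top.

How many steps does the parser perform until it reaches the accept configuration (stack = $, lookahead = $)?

7

step 1: stack=$ R  input=b c e $  — expand R ::= S c e
step 2: stack=$ e c S  input=b c e $  — expand S ::= T b R
step 3: stack=$ e c R b T  input=b c e $  — expand T ::= λ
step 4: stack=$ e c R b  input=b c e $  — match b
step 5: stack=$ e c R  input=c e $  — expand R ::= λ
step 6: stack=$ e c  input=c e $  — match c
step 7: stack=$ e  input=e $  — match e
Accept reached after 7 steps.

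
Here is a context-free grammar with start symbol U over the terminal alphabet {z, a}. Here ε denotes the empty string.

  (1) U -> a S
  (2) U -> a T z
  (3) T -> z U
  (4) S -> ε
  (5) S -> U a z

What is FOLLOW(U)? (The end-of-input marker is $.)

{$, a, z}

FIRST(U): from U->a S we get {a}; from U->a T z we get {a}. So FIRST(U) = {a}.
FIRST(T): from T->z U we get {z}. So FIRST(T) = {z}.
FIRST(S): from S->ε we get {ε}; from S->U a z we get {a}. So FIRST(S) = {ε, a}.
FOLLOW(U) includes $ since U is the start symbol.
FOLLOW(T): in U->a T z, T is followed by z with FIRST {z}. Thus FOLLOW(T) = {z}.
FOLLOW(U): in T->z U, the suffix after U is empty, so FOLLOW(U) ⊇ FOLLOW(T) = {z}; in S->U a z, U is followed by a z with FIRST {a}. Thus FOLLOW(U) = {$, a, z}.
FOLLOW(S): in U->a S, the suffix after S is empty, so FOLLOW(S) ⊇ FOLLOW(U) = {$, a, z}. Thus FOLLOW(S) = {$, a, z}.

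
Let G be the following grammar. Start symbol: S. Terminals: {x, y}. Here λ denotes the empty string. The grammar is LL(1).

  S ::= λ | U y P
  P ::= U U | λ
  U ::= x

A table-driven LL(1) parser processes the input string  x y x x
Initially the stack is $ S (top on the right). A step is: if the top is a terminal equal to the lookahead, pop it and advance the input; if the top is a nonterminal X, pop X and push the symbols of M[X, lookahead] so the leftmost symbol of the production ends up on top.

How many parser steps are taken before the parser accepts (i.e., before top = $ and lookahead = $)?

9

     Stack    Input      Action
  1  $ S      x y x x $  expand S ::= U y P
  2  $ P y U  x y x x $  expand U ::= x
  3  $ P y x  x y x x $  match x
  4  $ P y    y x x $    match y
  5  $ P      x x $      expand P ::= U U
  6  $ U U    x x $      expand U ::= x
  7  $ U x    x x $      match x
  8  $ U      x $        expand U ::= x
  9  $ x      x $        match x
Accept reached after 9 steps.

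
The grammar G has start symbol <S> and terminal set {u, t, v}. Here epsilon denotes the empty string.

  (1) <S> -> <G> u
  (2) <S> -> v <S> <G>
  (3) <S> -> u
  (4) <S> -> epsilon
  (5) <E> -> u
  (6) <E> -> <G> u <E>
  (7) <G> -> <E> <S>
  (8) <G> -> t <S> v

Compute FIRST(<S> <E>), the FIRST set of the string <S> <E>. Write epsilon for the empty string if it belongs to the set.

{t, u, v}

FIRST(<S>) = {epsilon, t, u, v}  (via <G> u)
FIRST(<E>) = {t, u}  (via <G> u <E>)
FIRST(<G>) = {t, u}  (via <E> <S>)
FIRST(<S> <E>): take FIRST of each symbol in turn, carrying on past any symbol whose FIRST contains epsilon; result {t, u, v}.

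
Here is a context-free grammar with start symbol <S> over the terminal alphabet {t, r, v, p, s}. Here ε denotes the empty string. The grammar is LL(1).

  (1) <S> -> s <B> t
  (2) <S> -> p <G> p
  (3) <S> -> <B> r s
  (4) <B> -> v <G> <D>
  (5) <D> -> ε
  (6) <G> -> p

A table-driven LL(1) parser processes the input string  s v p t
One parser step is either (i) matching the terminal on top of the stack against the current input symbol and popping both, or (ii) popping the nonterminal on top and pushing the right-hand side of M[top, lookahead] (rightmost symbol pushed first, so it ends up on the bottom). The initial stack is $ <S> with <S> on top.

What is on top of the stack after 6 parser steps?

<D>

     Stack          Input      Action
  1  $ <S>          s v p t $  expand <S> -> s <B> t
  2  $ t <B> s      s v p t $  match s
  3  $ t <B>        v p t $    expand <B> -> v <G> <D>
  4  $ t <D> <G> v  v p t $    match v
  5  $ t <D> <G>    p t $      expand <G> -> p
  6  $ t <D> p      p t $      match p
Stack after step 6: $ t <D> (top = <D>).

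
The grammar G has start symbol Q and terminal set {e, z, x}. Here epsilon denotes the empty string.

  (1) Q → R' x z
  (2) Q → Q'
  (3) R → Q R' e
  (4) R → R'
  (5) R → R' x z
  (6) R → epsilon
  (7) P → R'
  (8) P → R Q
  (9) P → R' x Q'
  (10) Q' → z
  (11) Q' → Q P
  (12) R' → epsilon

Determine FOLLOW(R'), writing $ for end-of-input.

FIRST(R') = {epsilon}
FIRST(Q) = {x, z}  (via R' x z, Q')
FIRST(R) = {epsilon, x, z}  (via Q R' e, R', R' x z)
FIRST(Q') = {x, z}  (via Q P)
FIRST(P) = {epsilon, x, z}  (via R', R Q, R' x Q')
FOLLOW(Q) includes $ since Q is the start symbol.
FOLLOW(R): in P→R Q, R is followed by Q with FIRST {x, z}. Thus FOLLOW(R) = {x, z}.
FOLLOW(Q): in R→Q R' e, Q is followed by R' e with FIRST {e}; in P→R Q, the suffix after Q is empty, so FOLLOW(Q) ⊇ FOLLOW(P) = {$, e, x, z}; in Q'→Q P, Q is followed by P with FIRST {epsilon, x, z}; in Q'→Q P, the suffix after Q is nullable, so FOLLOW(Q) ⊇ FOLLOW(Q') = {$, e, x, z}. Thus FOLLOW(Q) = {$, e, x, z}.
FOLLOW(P): in Q'→Q P, the suffix after P is empty, so FOLLOW(P) ⊇ FOLLOW(Q') = {$, e, x, z}. Thus FOLLOW(P) = {$, e, x, z}.
FOLLOW(Q'): in Q→Q', the suffix after Q' is empty, so FOLLOW(Q') ⊇ FOLLOW(Q) = {$, e, x, z}; in P→R' x Q', the suffix after Q' is empty, so FOLLOW(Q') ⊇ FOLLOW(P) = {$, e, x, z}. Thus FOLLOW(Q') = {$, e, x, z}.
FOLLOW(R'): in Q→R' x z, R' is followed by x z with FIRST {x}; in R→Q R' e, R' is followed by e with FIRST {e}; in R→R', the suffix after R' is empty, so FOLLOW(R') ⊇ FOLLOW(R) = {x, z}; in R→R' x z, R' is followed by x z with FIRST {x}; in P→R', the suffix after R' is empty, so FOLLOW(R') ⊇ FOLLOW(P) = {$, e, x, z}; in P→R' x Q', R' is followed by x Q' with FIRST {x}. Thus FOLLOW(R') = {$, e, x, z}.

{$, e, x, z}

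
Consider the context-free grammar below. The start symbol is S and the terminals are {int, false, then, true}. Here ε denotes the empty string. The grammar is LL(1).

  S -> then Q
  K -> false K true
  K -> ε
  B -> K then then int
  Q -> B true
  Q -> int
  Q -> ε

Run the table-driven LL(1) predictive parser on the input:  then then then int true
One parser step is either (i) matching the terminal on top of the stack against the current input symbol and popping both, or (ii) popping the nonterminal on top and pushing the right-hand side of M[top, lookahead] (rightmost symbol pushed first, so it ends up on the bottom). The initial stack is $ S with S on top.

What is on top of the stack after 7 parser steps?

int

step 1: stack=$ S  input=then then then int true $  — expand S -> then Q
step 2: stack=$ Q then  input=then then then int true $  — match then
step 3: stack=$ Q  input=then then int true $  — expand Q -> B true
step 4: stack=$ true B  input=then then int true $  — expand B -> K then then int
step 5: stack=$ true int then then K  input=then then int true $  — expand K -> ε
step 6: stack=$ true int then then  input=then then int true $  — match then
step 7: stack=$ true int then  input=then int true $  — match then
Stack after step 7: $ true int (top = int).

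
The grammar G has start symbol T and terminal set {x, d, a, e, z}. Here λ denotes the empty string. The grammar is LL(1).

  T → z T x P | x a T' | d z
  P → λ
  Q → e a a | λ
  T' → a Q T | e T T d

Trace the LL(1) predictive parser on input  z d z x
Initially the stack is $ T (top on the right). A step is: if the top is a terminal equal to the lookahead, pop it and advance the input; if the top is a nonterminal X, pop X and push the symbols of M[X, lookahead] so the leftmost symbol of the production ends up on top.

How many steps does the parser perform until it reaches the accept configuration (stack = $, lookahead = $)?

     Stack      Input      Action
  1  $ T        z d z x $  expand T → z T x P
  2  $ P x T z  z d z x $  match z
  3  $ P x T    d z x $    expand T → d z
  4  $ P x z d  d z x $    match d
  5  $ P x z    z x $      match z
  6  $ P x      x $        match x
  7  $ P        $          expand P → λ
Accept reached after 7 steps.

7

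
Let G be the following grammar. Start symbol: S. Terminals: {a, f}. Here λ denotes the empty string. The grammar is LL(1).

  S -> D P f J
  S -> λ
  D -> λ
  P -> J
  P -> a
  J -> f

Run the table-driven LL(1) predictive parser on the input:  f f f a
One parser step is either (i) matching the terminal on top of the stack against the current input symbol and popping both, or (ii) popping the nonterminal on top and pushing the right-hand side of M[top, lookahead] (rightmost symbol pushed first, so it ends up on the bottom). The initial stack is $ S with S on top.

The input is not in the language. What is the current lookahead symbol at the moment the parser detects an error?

a

     Stack      Input      Action
  1  $ S        f f f a $  expand S -> D P f J
  2  $ J f P D  f f f a $  expand D -> λ
  3  $ J f P    f f f a $  expand P -> J
  4  $ J f J    f f f a $  expand J -> f
  5  $ J f f    f f f a $  match f
  6  $ J f      f f a $    match f
  7  $ J        f a $      expand J -> f
  8  $ f        f a $      match f
  9  $          a $        error: stack empty but input remains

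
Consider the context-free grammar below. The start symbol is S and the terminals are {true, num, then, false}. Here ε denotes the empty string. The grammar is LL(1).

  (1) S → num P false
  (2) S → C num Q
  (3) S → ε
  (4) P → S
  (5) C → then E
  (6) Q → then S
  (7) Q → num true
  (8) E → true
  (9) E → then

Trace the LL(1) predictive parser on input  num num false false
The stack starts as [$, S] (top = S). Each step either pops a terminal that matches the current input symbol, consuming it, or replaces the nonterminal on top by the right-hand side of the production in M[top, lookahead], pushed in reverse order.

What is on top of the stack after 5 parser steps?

P

     Stack                Input                  Action
  1  $ S                  num num false false $  expand S → num P false
  2  $ false P num        num num false false $  match num
  3  $ false P            num false false $      expand P → S
  4  $ false S            num false false $      expand S → num P false
  5  $ false false P num  num false false $      match num
Stack after step 5: $ false false P (top = P).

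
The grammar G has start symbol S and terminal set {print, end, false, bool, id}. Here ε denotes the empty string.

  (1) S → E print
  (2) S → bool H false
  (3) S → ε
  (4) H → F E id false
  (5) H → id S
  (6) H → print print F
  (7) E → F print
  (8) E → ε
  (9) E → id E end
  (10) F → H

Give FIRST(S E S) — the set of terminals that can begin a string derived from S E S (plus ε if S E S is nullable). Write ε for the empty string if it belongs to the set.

FIRST(S): from S→E print we get {id, print}; from S→bool H false we get {bool}; from S→ε we get {ε}. So FIRST(S) = {ε, bool, id, print}.
FIRST(H): from H→F E id false we get {id, print}; from H→id S we get {id}; from H→print print F we get {print}. So FIRST(H) = {id, print}.
FIRST(F): from F→H we get {id, print}. So FIRST(F) = {id, print}.
FIRST(E): from E→F print we get {id, print}; from E→ε we get {ε}; from E→id E end we get {id}. So FIRST(E) = {ε, id, print}.
FIRST(S E S): take FIRST of each symbol in turn, carrying on past any symbol whose FIRST contains ε; result {ε, bool, id, print}.

{ε, bool, id, print}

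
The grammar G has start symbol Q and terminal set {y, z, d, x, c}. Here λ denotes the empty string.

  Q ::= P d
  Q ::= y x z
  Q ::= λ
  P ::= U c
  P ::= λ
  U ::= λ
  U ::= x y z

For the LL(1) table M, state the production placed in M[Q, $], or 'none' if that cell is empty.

FIRST(U): from U::=λ we get {λ}; from U::=x y z we get {x}. So FIRST(U) = {λ, x}.
FIRST(P): from P::=U c we get {c, x}; from P::=λ we get {λ}. So FIRST(P) = {λ, c, x}.
FIRST(Q): from Q::=P d we get {c, d, x}; from Q::=y x z we get {y}; from Q::=λ we get {λ}. So FIRST(Q) = {λ, c, d, x, y}.
FOLLOW(Q) includes $ since Q is the start symbol.
FOLLOW(Q): Q appears on no right-hand side. Thus FOLLOW(Q) = {$}.
For Q ::= P d: FIRST(P d) = {c, d, x}, so it goes in M[Q, t] for t ∈ {c, d, x}.
For Q ::= y x z: FIRST(y x z) = {y}, so it goes in M[Q, t] for t ∈ {y}.
For Q ::= λ: FIRST(λ) = {λ}, so it goes in M[Q, t] for t ∈ {}; since λ ∈ FIRST, also for every t ∈ FOLLOW(Q) = {$}.

Q ::= λ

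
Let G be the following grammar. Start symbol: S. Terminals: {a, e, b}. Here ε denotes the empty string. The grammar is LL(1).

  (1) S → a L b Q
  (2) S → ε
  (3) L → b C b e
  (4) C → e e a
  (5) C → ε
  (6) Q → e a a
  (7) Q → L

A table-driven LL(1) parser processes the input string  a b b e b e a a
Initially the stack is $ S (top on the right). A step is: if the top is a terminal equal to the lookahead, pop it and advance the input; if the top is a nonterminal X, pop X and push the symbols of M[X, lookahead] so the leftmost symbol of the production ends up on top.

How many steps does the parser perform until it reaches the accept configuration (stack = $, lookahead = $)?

12

step 1: stack=$ S  input=a b b e b e a a $  — expand S → a L b Q
step 2: stack=$ Q b L a  input=a b b e b e a a $  — match a
step 3: stack=$ Q b L  input=b b e b e a a $  — expand L → b C b e
step 4: stack=$ Q b e b C b  input=b b e b e a a $  — match b
step 5: stack=$ Q b e b C  input=b e b e a a $  — expand C → ε
step 6: stack=$ Q b e b  input=b e b e a a $  — match b
step 7: stack=$ Q b e  input=e b e a a $  — match e
step 8: stack=$ Q b  input=b e a a $  — match b
step 9: stack=$ Q  input=e a a $  — expand Q → e a a
step 10: stack=$ a a e  input=e a a $  — match e
step 11: stack=$ a a  input=a a $  — match a
step 12: stack=$ a  input=a $  — match a
Accept reached after 12 steps.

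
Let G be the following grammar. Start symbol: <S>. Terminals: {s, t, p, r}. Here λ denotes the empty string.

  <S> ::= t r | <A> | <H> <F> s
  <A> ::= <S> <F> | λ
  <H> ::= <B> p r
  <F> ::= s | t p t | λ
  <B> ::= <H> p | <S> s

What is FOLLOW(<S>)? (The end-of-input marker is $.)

FIRST(<F>): from <F>::=s we get {s}; from <F>::=t p t we get {t}; from <F>::=λ we get {λ}. So FIRST(<F>) = {λ, s, t}.
FIRST(<S>): from <S>::=t r we get {t}; from <S>::=<A> we get {λ, s, t}; from <S>::=<H> <F> s we get {s, t}. So FIRST(<S>) = {λ, s, t}.
FIRST(<A>): from <A>::=<S> <F> we get {λ, s, t}; from <A>::=λ we get {λ}. So FIRST(<A>) = {λ, s, t}.
FIRST(<H>): from <H>::=<B> p r we get {s, t}. So FIRST(<H>) = {s, t}.
FIRST(<B>): from <B>::=<H> p we get {s, t}; from <B>::=<S> s we get {s, t}. So FIRST(<B>) = {s, t}.
FOLLOW(<S>) includes $ since <S> is the start symbol.
FOLLOW(<H>): in <S>::=<H> <F> s, <H> is followed by <F> s with FIRST {s, t}; in <B>::=<H> p, <H> is followed by p with FIRST {p}. Thus FOLLOW(<H>) = {p, s, t}.
FOLLOW(<B>): in <H>::=<B> p r, <B> is followed by p r with FIRST {p}. Thus FOLLOW(<B>) = {p}.
FOLLOW(<S>): in <A>::=<S> <F>, <S> is followed by <F> with FIRST {λ, s, t}; in <A>::=<S> <F>, the suffix after <S> is nullable, so FOLLOW(<S>) ⊇ FOLLOW(<A>) = {$, s, t}; in <B>::=<S> s, <S> is followed by s with FIRST {s}. Thus FOLLOW(<S>) = {$, s, t}.
FOLLOW(<A>): in <S>::=<A>, the suffix after <A> is empty, so FOLLOW(<A>) ⊇ FOLLOW(<S>) = {$, s, t}. Thus FOLLOW(<A>) = {$, s, t}.
FOLLOW(<F>): in <S>::=<H> <F> s, <F> is followed by s with FIRST {s}; in <A>::=<S> <F>, the suffix after <F> is empty, so FOLLOW(<F>) ⊇ FOLLOW(<A>) = {$, s, t}. Thus FOLLOW(<F>) = {$, s, t}.

{$, s, t}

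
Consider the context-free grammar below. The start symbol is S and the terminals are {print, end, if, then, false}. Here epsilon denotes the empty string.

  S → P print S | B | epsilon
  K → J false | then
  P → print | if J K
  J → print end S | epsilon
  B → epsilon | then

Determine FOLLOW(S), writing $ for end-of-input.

FIRST(P) = {if, print}
FIRST(J) = {epsilon, print}
FIRST(B) = {epsilon, then}
FIRST(S) = {epsilon, if, print, then}  (via P print S, B)
FIRST(K) = {false, print, then}  (via J false)
FOLLOW(S) includes $ since S is the start symbol.
FOLLOW(P): in S→P print S, P is followed by print S with FIRST {print}. Thus FOLLOW(P) = {print}.
FOLLOW(K): in P→if J K, the suffix after K is empty, so FOLLOW(K) ⊇ FOLLOW(P) = {print}. Thus FOLLOW(K) = {print}.
FOLLOW(J): in K→J false, J is followed by false with FIRST {false}; in P→if J K, J is followed by K with FIRST {false, print, then}. Thus FOLLOW(J) = {false, print, then}.
FOLLOW(S): in S→P print S, the suffix after S is empty (adds nothing new); in J→print end S, the suffix after S is empty, so FOLLOW(S) ⊇ FOLLOW(J) = {false, print, then}. Thus FOLLOW(S) = {$, false, print, then}.
FOLLOW(B): in S→B, the suffix after B is empty, so FOLLOW(B) ⊇ FOLLOW(S) = {$, false, print, then}. Thus FOLLOW(B) = {$, false, print, then}.

{$, false, print, then}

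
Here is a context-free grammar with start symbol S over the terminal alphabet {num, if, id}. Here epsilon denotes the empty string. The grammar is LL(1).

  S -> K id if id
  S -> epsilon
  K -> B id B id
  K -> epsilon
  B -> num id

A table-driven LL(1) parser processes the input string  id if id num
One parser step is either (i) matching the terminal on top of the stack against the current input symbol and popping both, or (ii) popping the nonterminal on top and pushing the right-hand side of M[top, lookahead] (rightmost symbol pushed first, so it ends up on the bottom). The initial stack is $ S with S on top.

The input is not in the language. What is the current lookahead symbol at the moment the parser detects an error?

num

step 1: stack=$ S  input=id if id num $  — expand S -> K id if id
step 2: stack=$ id if id K  input=id if id num $  — expand K -> epsilon
step 3: stack=$ id if id  input=id if id num $  — match id
step 4: stack=$ id if  input=if id num $  — match if
step 5: stack=$ id  input=id num $  — match id
step 6: stack=$  input=num $  — error: stack empty but input remains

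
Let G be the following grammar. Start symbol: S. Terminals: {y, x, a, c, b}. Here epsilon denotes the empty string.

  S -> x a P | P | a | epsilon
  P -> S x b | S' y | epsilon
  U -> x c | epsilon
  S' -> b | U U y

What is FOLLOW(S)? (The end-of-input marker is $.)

{$, x}

FIRST(U): from U->x c we get {x}; from U->epsilon we get {epsilon}. So FIRST(U) = {epsilon, x}.
FIRST(S'): from S'->b we get {b}; from S'->U U y we get {x, y}. So FIRST(S') = {b, x, y}.
FIRST(S): from S->x a P we get {x}; from S->P we get {epsilon, a, b, x, y}; from S->a we get {a}; from S->epsilon we get {epsilon}. So FIRST(S) = {epsilon, a, b, x, y}.
FIRST(P): from P->S x b we get {a, b, x, y}; from P->S' y we get {b, x, y}; from P->epsilon we get {epsilon}. So FIRST(P) = {epsilon, a, b, x, y}.
FOLLOW(S) includes $ since S is the start symbol.
FOLLOW(S): in P->S x b, S is followed by x b with FIRST {x}. Thus FOLLOW(S) = {$, x}.
FOLLOW(P): in S->x a P, the suffix after P is empty, so FOLLOW(P) ⊇ FOLLOW(S) = {$, x}; in S->P, the suffix after P is empty, so FOLLOW(P) ⊇ FOLLOW(S) = {$, x}. Thus FOLLOW(P) = {$, x}.
FOLLOW(U): in S'->U U y (occurrence 1), U is followed by U y with FIRST {x, y}; in S'->U U y (occurrence 2), U is followed by y with FIRST {y}. Thus FOLLOW(U) = {x, y}.
FOLLOW(S'): in P->S' y, S' is followed by y with FIRST {y}. Thus FOLLOW(S') = {y}.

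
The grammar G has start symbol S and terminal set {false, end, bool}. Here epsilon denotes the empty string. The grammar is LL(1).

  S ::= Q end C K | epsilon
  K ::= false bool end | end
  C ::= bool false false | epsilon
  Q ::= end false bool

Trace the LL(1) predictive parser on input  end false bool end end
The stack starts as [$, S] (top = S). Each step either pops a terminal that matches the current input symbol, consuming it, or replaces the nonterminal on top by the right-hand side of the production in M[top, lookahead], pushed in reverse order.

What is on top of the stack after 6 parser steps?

     Stack                     Input                     Action
  1  $ S                       end false bool end end $  expand S ::= Q end C K
  2  $ K C end Q               end false bool end end $  expand Q ::= end false bool
  3  $ K C end bool false end  end false bool end end $  match end
  4  $ K C end bool false      false bool end end $      match false
  5  $ K C end bool            bool end end $            match bool
  6  $ K C end                 end end $                 match end
Stack after step 6: $ K C (top = C).

C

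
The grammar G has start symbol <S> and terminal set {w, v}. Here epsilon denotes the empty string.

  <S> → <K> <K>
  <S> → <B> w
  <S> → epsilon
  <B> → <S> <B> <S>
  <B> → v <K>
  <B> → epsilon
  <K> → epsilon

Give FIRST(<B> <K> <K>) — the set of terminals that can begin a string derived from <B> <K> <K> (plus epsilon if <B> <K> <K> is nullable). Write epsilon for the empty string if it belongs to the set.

FIRST(<K>) = {epsilon}
FIRST(<S>) = {epsilon, v, w}  (via <K> <K>, <B> w)
FIRST(<B>) = {epsilon, v, w}  (via <S> <B> <S>)
FIRST(<B> <K> <K>): take FIRST of each symbol in turn, carrying on past any symbol whose FIRST contains epsilon; result {epsilon, v, w}.

{epsilon, v, w}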